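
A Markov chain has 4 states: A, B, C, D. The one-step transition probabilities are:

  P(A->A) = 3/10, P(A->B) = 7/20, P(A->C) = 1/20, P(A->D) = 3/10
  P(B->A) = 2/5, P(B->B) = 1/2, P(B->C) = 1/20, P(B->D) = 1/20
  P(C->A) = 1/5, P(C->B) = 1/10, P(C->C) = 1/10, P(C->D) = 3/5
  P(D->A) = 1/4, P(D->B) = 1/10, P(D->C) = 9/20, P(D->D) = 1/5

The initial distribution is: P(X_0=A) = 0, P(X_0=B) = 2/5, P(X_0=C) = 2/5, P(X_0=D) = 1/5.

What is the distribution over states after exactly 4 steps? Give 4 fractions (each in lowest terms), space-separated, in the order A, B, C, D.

Answer: 239693/800000 28819/100000 5171/32000 1253/5000

Derivation:
Propagating the distribution step by step (d_{t+1} = d_t * P):
d_0 = (A=0, B=2/5, C=2/5, D=1/5)
  d_1[A] = 0*3/10 + 2/5*2/5 + 2/5*1/5 + 1/5*1/4 = 29/100
  d_1[B] = 0*7/20 + 2/5*1/2 + 2/5*1/10 + 1/5*1/10 = 13/50
  d_1[C] = 0*1/20 + 2/5*1/20 + 2/5*1/10 + 1/5*9/20 = 3/20
  d_1[D] = 0*3/10 + 2/5*1/20 + 2/5*3/5 + 1/5*1/5 = 3/10
d_1 = (A=29/100, B=13/50, C=3/20, D=3/10)
  d_2[A] = 29/100*3/10 + 13/50*2/5 + 3/20*1/5 + 3/10*1/4 = 37/125
  d_2[B] = 29/100*7/20 + 13/50*1/2 + 3/20*1/10 + 3/10*1/10 = 553/2000
  d_2[C] = 29/100*1/20 + 13/50*1/20 + 3/20*1/10 + 3/10*9/20 = 71/400
  d_2[D] = 29/100*3/10 + 13/50*1/20 + 3/20*3/5 + 3/10*1/5 = 1/4
d_2 = (A=37/125, B=553/2000, C=71/400, D=1/4)
  d_3[A] = 37/125*3/10 + 553/2000*2/5 + 71/400*1/5 + 1/4*1/4 = 1487/5000
  d_3[B] = 37/125*7/20 + 553/2000*1/2 + 71/400*1/10 + 1/4*1/10 = 1423/5000
  d_3[C] = 37/125*1/20 + 553/2000*1/20 + 71/400*1/10 + 1/4*9/20 = 1271/8000
  d_3[D] = 37/125*3/10 + 553/2000*1/20 + 71/400*3/5 + 1/4*1/5 = 2073/8000
d_3 = (A=1487/5000, B=1423/5000, C=1271/8000, D=2073/8000)
  d_4[A] = 1487/5000*3/10 + 1423/5000*2/5 + 1271/8000*1/5 + 2073/8000*1/4 = 239693/800000
  d_4[B] = 1487/5000*7/20 + 1423/5000*1/2 + 1271/8000*1/10 + 2073/8000*1/10 = 28819/100000
  d_4[C] = 1487/5000*1/20 + 1423/5000*1/20 + 1271/8000*1/10 + 2073/8000*9/20 = 5171/32000
  d_4[D] = 1487/5000*3/10 + 1423/5000*1/20 + 1271/8000*3/5 + 2073/8000*1/5 = 1253/5000
d_4 = (A=239693/800000, B=28819/100000, C=5171/32000, D=1253/5000)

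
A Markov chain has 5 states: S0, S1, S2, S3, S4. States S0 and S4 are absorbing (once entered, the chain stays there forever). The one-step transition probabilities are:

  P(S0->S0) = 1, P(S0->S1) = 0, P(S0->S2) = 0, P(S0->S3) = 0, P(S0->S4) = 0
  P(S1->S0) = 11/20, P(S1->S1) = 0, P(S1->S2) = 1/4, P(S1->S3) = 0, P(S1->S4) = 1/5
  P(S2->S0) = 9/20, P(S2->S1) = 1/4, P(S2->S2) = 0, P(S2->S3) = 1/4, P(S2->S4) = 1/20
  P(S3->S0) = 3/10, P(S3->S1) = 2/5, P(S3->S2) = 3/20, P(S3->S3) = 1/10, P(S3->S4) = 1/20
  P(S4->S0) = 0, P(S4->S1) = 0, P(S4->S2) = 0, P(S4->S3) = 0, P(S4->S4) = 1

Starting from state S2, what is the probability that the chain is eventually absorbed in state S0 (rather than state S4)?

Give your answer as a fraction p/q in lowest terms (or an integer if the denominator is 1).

Answer: 527/625

Derivation:
Let a_i = P(absorbed in S0 | start in state i).
Boundary conditions: a_S0 = 1, a_S4 = 0.
For each transient state i, a_i = sum_j P(i->j) * a_j:
  a_S1 = 11/20*a_S0 + 0*a_S1 + 1/4*a_S2 + 0*a_S3 + 1/5*a_S4
  a_S2 = 9/20*a_S0 + 1/4*a_S1 + 0*a_S2 + 1/4*a_S3 + 1/20*a_S4
  a_S3 = 3/10*a_S0 + 2/5*a_S1 + 3/20*a_S2 + 1/10*a_S3 + 1/20*a_S4

Substituting a_S0 = 1 and a_S4 = 0, rearrange to (I - Q) a = r where r[i] = P(i -> S0):
  [1, -1/4, 0] . (a_S1, a_S2, a_S3) = 11/20
  [-1/4, 1, -1/4] . (a_S1, a_S2, a_S3) = 9/20
  [-2/5, -3/20, 9/10] . (a_S1, a_S2, a_S3) = 3/10

Solving yields:
  a_S1 = 951/1250
  a_S2 = 527/625
  a_S3 = 203/250

Starting state is S2, so the absorption probability is a_S2 = 527/625.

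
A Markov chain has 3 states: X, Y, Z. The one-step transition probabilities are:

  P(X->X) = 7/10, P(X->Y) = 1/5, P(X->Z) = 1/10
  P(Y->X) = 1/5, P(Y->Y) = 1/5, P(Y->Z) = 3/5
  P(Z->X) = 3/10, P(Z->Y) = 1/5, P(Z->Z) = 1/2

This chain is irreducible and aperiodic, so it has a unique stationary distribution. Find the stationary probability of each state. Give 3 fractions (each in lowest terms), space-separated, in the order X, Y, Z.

Answer: 7/15 1/5 1/3

Derivation:
The stationary distribution satisfies pi = pi * P, i.e.:
  pi_X = 7/10*pi_X + 1/5*pi_Y + 3/10*pi_Z
  pi_Y = 1/5*pi_X + 1/5*pi_Y + 1/5*pi_Z
  pi_Z = 1/10*pi_X + 3/5*pi_Y + 1/2*pi_Z
with normalization: pi_X + pi_Y + pi_Z = 1.

Using the first 2 balance equations plus normalization, the linear system A*pi = b is:
  [-3/10, 1/5, 3/10] . pi = 0
  [1/5, -4/5, 1/5] . pi = 0
  [1, 1, 1] . pi = 1

Solving yields:
  pi_X = 7/15
  pi_Y = 1/5
  pi_Z = 1/3

Verification (pi * P):
  7/15*7/10 + 1/5*1/5 + 1/3*3/10 = 7/15 = pi_X  (ok)
  7/15*1/5 + 1/5*1/5 + 1/3*1/5 = 1/5 = pi_Y  (ok)
  7/15*1/10 + 1/5*3/5 + 1/3*1/2 = 1/3 = pi_Z  (ok)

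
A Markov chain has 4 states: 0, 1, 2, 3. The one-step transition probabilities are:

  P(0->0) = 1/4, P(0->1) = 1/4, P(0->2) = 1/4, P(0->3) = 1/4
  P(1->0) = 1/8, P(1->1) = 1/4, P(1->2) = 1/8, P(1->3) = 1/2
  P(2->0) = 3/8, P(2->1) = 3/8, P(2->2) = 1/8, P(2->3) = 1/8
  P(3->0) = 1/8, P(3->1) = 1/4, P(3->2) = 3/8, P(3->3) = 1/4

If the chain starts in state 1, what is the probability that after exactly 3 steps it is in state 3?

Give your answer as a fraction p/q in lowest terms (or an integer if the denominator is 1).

Computing P^3 by repeated multiplication:
P^1 =
  0: [1/4, 1/4, 1/4, 1/4]
  1: [1/8, 1/4, 1/8, 1/2]
  2: [3/8, 3/8, 1/8, 1/8]
  3: [1/8, 1/4, 3/8, 1/4]
P^2 =
  0: [7/32, 9/32, 7/32, 9/32]
  1: [11/64, 17/64, 17/64, 19/64]
  2: [13/64, 17/64, 13/64, 21/64]
  3: [15/64, 19/64, 13/64, 17/64]
P^3 =
  0: [53/256, 71/256, 57/256, 75/256]
  1: [109/512, 145/512, 113/512, 145/512]
  2: [103/512, 141/512, 119/512, 149/512]
  3: [105/512, 141/512, 113/512, 153/512]

(P^3)[1 -> 3] = 145/512

Answer: 145/512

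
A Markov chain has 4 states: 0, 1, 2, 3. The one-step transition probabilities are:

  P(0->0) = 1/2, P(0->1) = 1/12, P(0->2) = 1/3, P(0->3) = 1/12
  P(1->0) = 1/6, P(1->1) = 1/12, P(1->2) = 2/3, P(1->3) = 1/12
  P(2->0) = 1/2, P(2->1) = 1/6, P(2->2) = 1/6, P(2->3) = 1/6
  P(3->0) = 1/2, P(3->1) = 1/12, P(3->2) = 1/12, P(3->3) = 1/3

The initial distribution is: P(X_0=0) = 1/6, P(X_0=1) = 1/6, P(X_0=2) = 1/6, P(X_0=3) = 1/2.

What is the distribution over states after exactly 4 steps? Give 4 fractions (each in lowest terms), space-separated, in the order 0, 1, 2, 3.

Answer: 803/1728 13301/124416 35471/124416 4457/31104

Derivation:
Propagating the distribution step by step (d_{t+1} = d_t * P):
d_0 = (0=1/6, 1=1/6, 2=1/6, 3=1/2)
  d_1[0] = 1/6*1/2 + 1/6*1/6 + 1/6*1/2 + 1/2*1/2 = 4/9
  d_1[1] = 1/6*1/12 + 1/6*1/12 + 1/6*1/6 + 1/2*1/12 = 7/72
  d_1[2] = 1/6*1/3 + 1/6*2/3 + 1/6*1/6 + 1/2*1/12 = 17/72
  d_1[3] = 1/6*1/12 + 1/6*1/12 + 1/6*1/6 + 1/2*1/3 = 2/9
d_1 = (0=4/9, 1=7/72, 2=17/72, 3=2/9)
  d_2[0] = 4/9*1/2 + 7/72*1/6 + 17/72*1/2 + 2/9*1/2 = 101/216
  d_2[1] = 4/9*1/12 + 7/72*1/12 + 17/72*1/6 + 2/9*1/12 = 89/864
  d_2[2] = 4/9*1/3 + 7/72*2/3 + 17/72*1/6 + 2/9*1/12 = 13/48
  d_2[3] = 4/9*1/12 + 7/72*1/12 + 17/72*1/6 + 2/9*1/3 = 137/864
d_2 = (0=101/216, 1=89/864, 2=13/48, 3=137/864)
  d_3[0] = 101/216*1/2 + 89/864*1/6 + 13/48*1/2 + 137/864*1/2 = 1207/2592
  d_3[1] = 101/216*1/12 + 89/864*1/12 + 13/48*1/6 + 137/864*1/12 = 61/576
  d_3[2] = 101/216*1/3 + 89/864*2/3 + 13/48*1/6 + 137/864*1/12 = 2933/10368
  d_3[3] = 101/216*1/12 + 89/864*1/12 + 13/48*1/6 + 137/864*1/3 = 503/3456
d_3 = (0=1207/2592, 1=61/576, 2=2933/10368, 3=503/3456)
  d_4[0] = 1207/2592*1/2 + 61/576*1/6 + 2933/10368*1/2 + 503/3456*1/2 = 803/1728
  d_4[1] = 1207/2592*1/12 + 61/576*1/12 + 2933/10368*1/6 + 503/3456*1/12 = 13301/124416
  d_4[2] = 1207/2592*1/3 + 61/576*2/3 + 2933/10368*1/6 + 503/3456*1/12 = 35471/124416
  d_4[3] = 1207/2592*1/12 + 61/576*1/12 + 2933/10368*1/6 + 503/3456*1/3 = 4457/31104
d_4 = (0=803/1728, 1=13301/124416, 2=35471/124416, 3=4457/31104)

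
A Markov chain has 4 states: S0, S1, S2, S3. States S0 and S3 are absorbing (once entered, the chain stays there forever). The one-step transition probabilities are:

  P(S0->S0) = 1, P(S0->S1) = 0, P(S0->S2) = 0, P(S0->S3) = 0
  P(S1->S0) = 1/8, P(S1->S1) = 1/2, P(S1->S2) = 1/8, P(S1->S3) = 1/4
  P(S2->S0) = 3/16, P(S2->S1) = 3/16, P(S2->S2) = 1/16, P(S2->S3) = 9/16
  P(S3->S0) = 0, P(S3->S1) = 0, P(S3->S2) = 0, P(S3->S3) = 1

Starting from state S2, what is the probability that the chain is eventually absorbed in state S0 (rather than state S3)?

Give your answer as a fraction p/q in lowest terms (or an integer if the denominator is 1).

Let a_i = P(absorbed in S0 | start in state i).
Boundary conditions: a_S0 = 1, a_S3 = 0.
For each transient state i, a_i = sum_j P(i->j) * a_j:
  a_S1 = 1/8*a_S0 + 1/2*a_S1 + 1/8*a_S2 + 1/4*a_S3
  a_S2 = 3/16*a_S0 + 3/16*a_S1 + 1/16*a_S2 + 9/16*a_S3

Substituting a_S0 = 1 and a_S3 = 0, rearrange to (I - Q) a = r where r[i] = P(i -> S0):
  [1/2, -1/8] . (a_S1, a_S2) = 1/8
  [-3/16, 15/16] . (a_S1, a_S2) = 3/16

Solving yields:
  a_S1 = 6/19
  a_S2 = 5/19

Starting state is S2, so the absorption probability is a_S2 = 5/19.

Answer: 5/19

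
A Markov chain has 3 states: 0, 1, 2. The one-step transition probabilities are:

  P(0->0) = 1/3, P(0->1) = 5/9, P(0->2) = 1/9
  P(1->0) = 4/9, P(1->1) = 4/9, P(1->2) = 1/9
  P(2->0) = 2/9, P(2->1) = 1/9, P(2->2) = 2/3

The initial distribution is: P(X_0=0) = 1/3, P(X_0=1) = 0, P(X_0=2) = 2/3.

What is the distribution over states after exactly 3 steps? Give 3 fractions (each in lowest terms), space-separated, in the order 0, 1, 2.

Propagating the distribution step by step (d_{t+1} = d_t * P):
d_0 = (0=1/3, 1=0, 2=2/3)
  d_1[0] = 1/3*1/3 + 0*4/9 + 2/3*2/9 = 7/27
  d_1[1] = 1/3*5/9 + 0*4/9 + 2/3*1/9 = 7/27
  d_1[2] = 1/3*1/9 + 0*1/9 + 2/3*2/3 = 13/27
d_1 = (0=7/27, 1=7/27, 2=13/27)
  d_2[0] = 7/27*1/3 + 7/27*4/9 + 13/27*2/9 = 25/81
  d_2[1] = 7/27*5/9 + 7/27*4/9 + 13/27*1/9 = 76/243
  d_2[2] = 7/27*1/9 + 7/27*1/9 + 13/27*2/3 = 92/243
d_2 = (0=25/81, 1=76/243, 2=92/243)
  d_3[0] = 25/81*1/3 + 76/243*4/9 + 92/243*2/9 = 713/2187
  d_3[1] = 25/81*5/9 + 76/243*4/9 + 92/243*1/9 = 257/729
  d_3[2] = 25/81*1/9 + 76/243*1/9 + 92/243*2/3 = 703/2187
d_3 = (0=713/2187, 1=257/729, 2=703/2187)

Answer: 713/2187 257/729 703/2187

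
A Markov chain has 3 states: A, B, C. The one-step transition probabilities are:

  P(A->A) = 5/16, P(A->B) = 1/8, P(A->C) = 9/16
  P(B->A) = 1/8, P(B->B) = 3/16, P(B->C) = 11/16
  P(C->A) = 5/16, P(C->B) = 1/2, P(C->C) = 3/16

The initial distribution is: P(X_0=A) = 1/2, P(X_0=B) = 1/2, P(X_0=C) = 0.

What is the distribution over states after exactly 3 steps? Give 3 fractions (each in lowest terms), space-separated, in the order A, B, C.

Propagating the distribution step by step (d_{t+1} = d_t * P):
d_0 = (A=1/2, B=1/2, C=0)
  d_1[A] = 1/2*5/16 + 1/2*1/8 + 0*5/16 = 7/32
  d_1[B] = 1/2*1/8 + 1/2*3/16 + 0*1/2 = 5/32
  d_1[C] = 1/2*9/16 + 1/2*11/16 + 0*3/16 = 5/8
d_1 = (A=7/32, B=5/32, C=5/8)
  d_2[A] = 7/32*5/16 + 5/32*1/8 + 5/8*5/16 = 145/512
  d_2[B] = 7/32*1/8 + 5/32*3/16 + 5/8*1/2 = 189/512
  d_2[C] = 7/32*9/16 + 5/32*11/16 + 5/8*3/16 = 89/256
d_2 = (A=145/512, B=189/512, C=89/256)
  d_3[A] = 145/512*5/16 + 189/512*1/8 + 89/256*5/16 = 1993/8192
  d_3[B] = 145/512*1/8 + 189/512*3/16 + 89/256*1/2 = 2281/8192
  d_3[C] = 145/512*9/16 + 189/512*11/16 + 89/256*3/16 = 1959/4096
d_3 = (A=1993/8192, B=2281/8192, C=1959/4096)

Answer: 1993/8192 2281/8192 1959/4096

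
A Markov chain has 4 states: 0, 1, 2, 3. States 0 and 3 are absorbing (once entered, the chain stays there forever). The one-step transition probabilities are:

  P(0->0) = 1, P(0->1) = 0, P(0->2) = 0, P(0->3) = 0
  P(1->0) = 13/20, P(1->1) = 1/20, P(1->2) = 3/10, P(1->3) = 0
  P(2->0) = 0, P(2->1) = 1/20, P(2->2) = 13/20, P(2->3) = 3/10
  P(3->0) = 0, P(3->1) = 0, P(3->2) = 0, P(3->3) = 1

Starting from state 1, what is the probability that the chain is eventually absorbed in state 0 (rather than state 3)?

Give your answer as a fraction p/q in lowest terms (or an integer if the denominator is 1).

Answer: 91/127

Derivation:
Let a_i = P(absorbed in 0 | start in state i).
Boundary conditions: a_0 = 1, a_3 = 0.
For each transient state i, a_i = sum_j P(i->j) * a_j:
  a_1 = 13/20*a_0 + 1/20*a_1 + 3/10*a_2 + 0*a_3
  a_2 = 0*a_0 + 1/20*a_1 + 13/20*a_2 + 3/10*a_3

Substituting a_0 = 1 and a_3 = 0, rearrange to (I - Q) a = r where r[i] = P(i -> 0):
  [19/20, -3/10] . (a_1, a_2) = 13/20
  [-1/20, 7/20] . (a_1, a_2) = 0

Solving yields:
  a_1 = 91/127
  a_2 = 13/127

Starting state is 1, so the absorption probability is a_1 = 91/127.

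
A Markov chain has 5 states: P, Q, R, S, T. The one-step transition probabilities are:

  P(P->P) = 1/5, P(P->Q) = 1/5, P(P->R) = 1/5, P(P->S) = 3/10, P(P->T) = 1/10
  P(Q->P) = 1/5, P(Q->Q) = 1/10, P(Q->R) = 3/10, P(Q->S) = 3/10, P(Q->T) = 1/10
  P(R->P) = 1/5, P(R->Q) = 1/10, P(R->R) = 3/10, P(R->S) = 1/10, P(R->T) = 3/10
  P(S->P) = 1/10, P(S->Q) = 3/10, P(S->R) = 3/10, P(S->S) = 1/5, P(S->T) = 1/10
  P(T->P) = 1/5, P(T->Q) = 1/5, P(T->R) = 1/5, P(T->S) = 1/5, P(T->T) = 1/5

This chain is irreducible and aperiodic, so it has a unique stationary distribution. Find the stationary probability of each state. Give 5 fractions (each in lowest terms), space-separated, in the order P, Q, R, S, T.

The stationary distribution satisfies pi = pi * P, i.e.:
  pi_P = 1/5*pi_P + 1/5*pi_Q + 1/5*pi_R + 1/10*pi_S + 1/5*pi_T
  pi_Q = 1/5*pi_P + 1/10*pi_Q + 1/10*pi_R + 3/10*pi_S + 1/5*pi_T
  pi_R = 1/5*pi_P + 3/10*pi_Q + 3/10*pi_R + 3/10*pi_S + 1/5*pi_T
  pi_S = 3/10*pi_P + 3/10*pi_Q + 1/10*pi_R + 1/5*pi_S + 1/5*pi_T
  pi_T = 1/10*pi_P + 1/10*pi_Q + 3/10*pi_R + 1/10*pi_S + 1/5*pi_T
with normalization: pi_P + pi_Q + pi_R + pi_S + pi_T = 1.

Using the first 4 balance equations plus normalization, the linear system A*pi = b is:
  [-4/5, 1/5, 1/5, 1/10, 1/5] . pi = 0
  [1/5, -9/10, 1/10, 3/10, 1/5] . pi = 0
  [1/5, 3/10, -7/10, 3/10, 1/5] . pi = 0
  [3/10, 3/10, 1/10, -4/5, 1/5] . pi = 0
  [1, 1, 1, 1, 1] . pi = 1

Solving yields:
  pi_P = 454/2535
  pi_Q = 448/2535
  pi_R = 224/845
  pi_S = 106/507
  pi_T = 431/2535

Verification (pi * P):
  454/2535*1/5 + 448/2535*1/5 + 224/845*1/5 + 106/507*1/10 + 431/2535*1/5 = 454/2535 = pi_P  (ok)
  454/2535*1/5 + 448/2535*1/10 + 224/845*1/10 + 106/507*3/10 + 431/2535*1/5 = 448/2535 = pi_Q  (ok)
  454/2535*1/5 + 448/2535*3/10 + 224/845*3/10 + 106/507*3/10 + 431/2535*1/5 = 224/845 = pi_R  (ok)
  454/2535*3/10 + 448/2535*3/10 + 224/845*1/10 + 106/507*1/5 + 431/2535*1/5 = 106/507 = pi_S  (ok)
  454/2535*1/10 + 448/2535*1/10 + 224/845*3/10 + 106/507*1/10 + 431/2535*1/5 = 431/2535 = pi_T  (ok)

Answer: 454/2535 448/2535 224/845 106/507 431/2535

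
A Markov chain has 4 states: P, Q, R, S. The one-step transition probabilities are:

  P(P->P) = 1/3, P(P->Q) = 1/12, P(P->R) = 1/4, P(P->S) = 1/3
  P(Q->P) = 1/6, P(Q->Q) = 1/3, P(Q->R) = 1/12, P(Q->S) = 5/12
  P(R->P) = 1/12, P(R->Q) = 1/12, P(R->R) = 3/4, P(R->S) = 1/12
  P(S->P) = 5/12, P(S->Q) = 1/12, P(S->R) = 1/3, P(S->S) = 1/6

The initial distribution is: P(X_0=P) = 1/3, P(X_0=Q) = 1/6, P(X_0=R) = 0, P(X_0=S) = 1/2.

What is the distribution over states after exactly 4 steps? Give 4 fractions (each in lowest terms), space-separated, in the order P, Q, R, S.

Answer: 13781/62208 57/512 913/1944 24571/124416

Derivation:
Propagating the distribution step by step (d_{t+1} = d_t * P):
d_0 = (P=1/3, Q=1/6, R=0, S=1/2)
  d_1[P] = 1/3*1/3 + 1/6*1/6 + 0*1/12 + 1/2*5/12 = 25/72
  d_1[Q] = 1/3*1/12 + 1/6*1/3 + 0*1/12 + 1/2*1/12 = 1/8
  d_1[R] = 1/3*1/4 + 1/6*1/12 + 0*3/4 + 1/2*1/3 = 19/72
  d_1[S] = 1/3*1/3 + 1/6*5/12 + 0*1/12 + 1/2*1/6 = 19/72
d_1 = (P=25/72, Q=1/8, R=19/72, S=19/72)
  d_2[P] = 25/72*1/3 + 1/8*1/6 + 19/72*1/12 + 19/72*5/12 = 29/108
  d_2[Q] = 25/72*1/12 + 1/8*1/3 + 19/72*1/12 + 19/72*1/12 = 11/96
  d_2[R] = 25/72*1/4 + 1/8*1/12 + 19/72*3/4 + 19/72*1/3 = 331/864
  d_2[S] = 25/72*1/3 + 1/8*5/12 + 19/72*1/12 + 19/72*1/6 = 101/432
d_2 = (P=29/108, Q=11/96, R=331/864, S=101/432)
  d_3[P] = 29/108*1/3 + 11/96*1/6 + 331/864*1/12 + 101/432*5/12 = 2467/10368
  d_3[Q] = 29/108*1/12 + 11/96*1/3 + 331/864*1/12 + 101/432*1/12 = 43/384
  d_3[R] = 29/108*1/4 + 11/96*1/12 + 331/864*3/4 + 101/432*1/3 = 2291/5184
  d_3[S] = 29/108*1/3 + 11/96*5/12 + 331/864*1/12 + 101/432*1/6 = 1079/5184
d_3 = (P=2467/10368, Q=43/384, R=2291/5184, S=1079/5184)
  d_4[P] = 2467/10368*1/3 + 43/384*1/6 + 2291/5184*1/12 + 1079/5184*5/12 = 13781/62208
  d_4[Q] = 2467/10368*1/12 + 43/384*1/3 + 2291/5184*1/12 + 1079/5184*1/12 = 57/512
  d_4[R] = 2467/10368*1/4 + 43/384*1/12 + 2291/5184*3/4 + 1079/5184*1/3 = 913/1944
  d_4[S] = 2467/10368*1/3 + 43/384*5/12 + 2291/5184*1/12 + 1079/5184*1/6 = 24571/124416
d_4 = (P=13781/62208, Q=57/512, R=913/1944, S=24571/124416)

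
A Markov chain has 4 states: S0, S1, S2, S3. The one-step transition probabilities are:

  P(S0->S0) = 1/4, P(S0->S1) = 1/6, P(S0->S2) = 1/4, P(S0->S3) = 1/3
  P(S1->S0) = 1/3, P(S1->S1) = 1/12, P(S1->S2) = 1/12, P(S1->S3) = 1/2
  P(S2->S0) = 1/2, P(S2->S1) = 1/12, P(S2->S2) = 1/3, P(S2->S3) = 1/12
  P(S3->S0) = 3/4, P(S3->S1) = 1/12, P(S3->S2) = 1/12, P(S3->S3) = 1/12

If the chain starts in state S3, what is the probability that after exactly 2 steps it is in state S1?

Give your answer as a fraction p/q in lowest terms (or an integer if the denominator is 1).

Computing P^2 by repeated multiplication:
P^1 =
  S0: [1/4, 1/6, 1/4, 1/3]
  S1: [1/3, 1/12, 1/12, 1/2]
  S2: [1/2, 1/12, 1/3, 1/12]
  S3: [3/4, 1/12, 1/12, 1/12]
P^2 =
  S0: [71/144, 5/48, 3/16, 31/144]
  S1: [19/36, 1/9, 23/144, 29/144]
  S2: [55/144, 1/8, 1/4, 35/144]
  S3: [23/72, 7/48, 11/48, 11/36]

(P^2)[S3 -> S1] = 7/48

Answer: 7/48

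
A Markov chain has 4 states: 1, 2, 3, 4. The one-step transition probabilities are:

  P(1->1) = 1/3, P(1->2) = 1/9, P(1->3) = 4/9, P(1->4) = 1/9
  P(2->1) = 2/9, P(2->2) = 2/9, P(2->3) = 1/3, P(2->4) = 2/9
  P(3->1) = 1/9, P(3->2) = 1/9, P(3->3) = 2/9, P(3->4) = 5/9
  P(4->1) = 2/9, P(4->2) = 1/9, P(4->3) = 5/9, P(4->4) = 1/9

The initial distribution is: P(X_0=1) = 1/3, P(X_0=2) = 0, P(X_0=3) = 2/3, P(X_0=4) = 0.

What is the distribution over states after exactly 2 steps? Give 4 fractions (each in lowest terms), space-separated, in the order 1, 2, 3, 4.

Propagating the distribution step by step (d_{t+1} = d_t * P):
d_0 = (1=1/3, 2=0, 3=2/3, 4=0)
  d_1[1] = 1/3*1/3 + 0*2/9 + 2/3*1/9 + 0*2/9 = 5/27
  d_1[2] = 1/3*1/9 + 0*2/9 + 2/3*1/9 + 0*1/9 = 1/9
  d_1[3] = 1/3*4/9 + 0*1/3 + 2/3*2/9 + 0*5/9 = 8/27
  d_1[4] = 1/3*1/9 + 0*2/9 + 2/3*5/9 + 0*1/9 = 11/27
d_1 = (1=5/27, 2=1/9, 3=8/27, 4=11/27)
  d_2[1] = 5/27*1/3 + 1/9*2/9 + 8/27*1/9 + 11/27*2/9 = 17/81
  d_2[2] = 5/27*1/9 + 1/9*2/9 + 8/27*1/9 + 11/27*1/9 = 10/81
  d_2[3] = 5/27*4/9 + 1/9*1/3 + 8/27*2/9 + 11/27*5/9 = 100/243
  d_2[4] = 5/27*1/9 + 1/9*2/9 + 8/27*5/9 + 11/27*1/9 = 62/243
d_2 = (1=17/81, 2=10/81, 3=100/243, 4=62/243)

Answer: 17/81 10/81 100/243 62/243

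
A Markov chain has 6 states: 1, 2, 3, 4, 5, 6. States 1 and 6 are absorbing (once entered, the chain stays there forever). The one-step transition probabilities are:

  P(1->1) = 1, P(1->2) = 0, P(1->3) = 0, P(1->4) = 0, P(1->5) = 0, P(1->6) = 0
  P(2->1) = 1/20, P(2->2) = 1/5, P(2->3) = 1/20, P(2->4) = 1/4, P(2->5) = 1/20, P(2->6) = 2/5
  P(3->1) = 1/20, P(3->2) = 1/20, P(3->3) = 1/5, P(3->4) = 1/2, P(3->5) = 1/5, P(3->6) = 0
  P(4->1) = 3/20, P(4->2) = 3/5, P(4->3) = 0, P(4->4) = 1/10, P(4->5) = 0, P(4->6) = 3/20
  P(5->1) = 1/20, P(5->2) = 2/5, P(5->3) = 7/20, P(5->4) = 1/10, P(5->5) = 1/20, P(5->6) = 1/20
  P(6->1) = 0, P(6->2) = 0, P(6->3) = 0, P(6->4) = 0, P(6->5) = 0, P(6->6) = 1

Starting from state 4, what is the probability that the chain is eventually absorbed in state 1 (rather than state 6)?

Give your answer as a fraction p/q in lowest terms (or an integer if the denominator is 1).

Answer: 2759/9330

Derivation:
Let a_i = P(absorbed in 1 | start in state i).
Boundary conditions: a_1 = 1, a_6 = 0.
For each transient state i, a_i = sum_j P(i->j) * a_j:
  a_2 = 1/20*a_1 + 1/5*a_2 + 1/20*a_3 + 1/4*a_4 + 1/20*a_5 + 2/5*a_6
  a_3 = 1/20*a_1 + 1/20*a_2 + 1/5*a_3 + 1/2*a_4 + 1/5*a_5 + 0*a_6
  a_4 = 3/20*a_1 + 3/5*a_2 + 0*a_3 + 1/10*a_4 + 0*a_5 + 3/20*a_6
  a_5 = 1/20*a_1 + 2/5*a_2 + 7/20*a_3 + 1/10*a_4 + 1/20*a_5 + 1/20*a_6

Substituting a_1 = 1 and a_6 = 0, rearrange to (I - Q) a = r where r[i] = P(i -> 1):
  [4/5, -1/20, -1/4, -1/20] . (a_2, a_3, a_4, a_5) = 1/20
  [-1/20, 4/5, -1/2, -1/5] . (a_2, a_3, a_4, a_5) = 1/20
  [-3/5, 0, 9/10, 0] . (a_2, a_3, a_4, a_5) = 3/20
  [-2/5, -7/20, -1/10, 19/20] . (a_2, a_3, a_4, a_5) = 1/20

Solving yields:
  a_2 = 301/1555
  a_3 = 6181/18660
  a_4 = 2759/9330
  a_5 = 1787/6220

Starting state is 4, so the absorption probability is a_4 = 2759/9330.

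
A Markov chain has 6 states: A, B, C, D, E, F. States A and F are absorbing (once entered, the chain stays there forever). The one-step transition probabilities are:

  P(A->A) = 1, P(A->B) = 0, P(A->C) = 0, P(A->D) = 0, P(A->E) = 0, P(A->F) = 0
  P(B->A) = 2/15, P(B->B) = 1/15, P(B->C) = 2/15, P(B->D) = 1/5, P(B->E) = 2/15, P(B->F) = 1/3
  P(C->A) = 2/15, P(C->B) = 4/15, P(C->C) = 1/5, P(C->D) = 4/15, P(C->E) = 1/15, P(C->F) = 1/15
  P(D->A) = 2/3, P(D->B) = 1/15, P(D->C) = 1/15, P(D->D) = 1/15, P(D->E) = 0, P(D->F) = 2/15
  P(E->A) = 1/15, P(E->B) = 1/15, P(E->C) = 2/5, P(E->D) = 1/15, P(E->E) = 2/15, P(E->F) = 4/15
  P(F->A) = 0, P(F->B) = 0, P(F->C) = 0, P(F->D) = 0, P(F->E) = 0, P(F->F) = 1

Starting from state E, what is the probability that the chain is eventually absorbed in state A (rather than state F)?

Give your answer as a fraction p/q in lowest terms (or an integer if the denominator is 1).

Answer: 11738/25379

Derivation:
Let a_i = P(absorbed in A | start in state i).
Boundary conditions: a_A = 1, a_F = 0.
For each transient state i, a_i = sum_j P(i->j) * a_j:
  a_B = 2/15*a_A + 1/15*a_B + 2/15*a_C + 1/5*a_D + 2/15*a_E + 1/3*a_F
  a_C = 2/15*a_A + 4/15*a_B + 1/5*a_C + 4/15*a_D + 1/15*a_E + 1/15*a_F
  a_D = 2/3*a_A + 1/15*a_B + 1/15*a_C + 1/15*a_D + 0*a_E + 2/15*a_F
  a_E = 1/15*a_A + 1/15*a_B + 2/5*a_C + 1/15*a_D + 2/15*a_E + 4/15*a_F

Substituting a_A = 1 and a_F = 0, rearrange to (I - Q) a = r where r[i] = P(i -> A):
  [14/15, -2/15, -1/5, -2/15] . (a_B, a_C, a_D, a_E) = 2/15
  [-4/15, 4/5, -4/15, -1/15] . (a_B, a_C, a_D, a_E) = 2/15
  [-1/15, -1/15, 14/15, 0] . (a_B, a_C, a_D, a_E) = 2/3
  [-1/15, -2/5, -1/15, 13/15] . (a_B, a_C, a_D, a_E) = 1/15

Solving yields:
  a_B = 11879/25379
  a_C = 15871/25379
  a_D = 20110/25379
  a_E = 11738/25379

Starting state is E, so the absorption probability is a_E = 11738/25379.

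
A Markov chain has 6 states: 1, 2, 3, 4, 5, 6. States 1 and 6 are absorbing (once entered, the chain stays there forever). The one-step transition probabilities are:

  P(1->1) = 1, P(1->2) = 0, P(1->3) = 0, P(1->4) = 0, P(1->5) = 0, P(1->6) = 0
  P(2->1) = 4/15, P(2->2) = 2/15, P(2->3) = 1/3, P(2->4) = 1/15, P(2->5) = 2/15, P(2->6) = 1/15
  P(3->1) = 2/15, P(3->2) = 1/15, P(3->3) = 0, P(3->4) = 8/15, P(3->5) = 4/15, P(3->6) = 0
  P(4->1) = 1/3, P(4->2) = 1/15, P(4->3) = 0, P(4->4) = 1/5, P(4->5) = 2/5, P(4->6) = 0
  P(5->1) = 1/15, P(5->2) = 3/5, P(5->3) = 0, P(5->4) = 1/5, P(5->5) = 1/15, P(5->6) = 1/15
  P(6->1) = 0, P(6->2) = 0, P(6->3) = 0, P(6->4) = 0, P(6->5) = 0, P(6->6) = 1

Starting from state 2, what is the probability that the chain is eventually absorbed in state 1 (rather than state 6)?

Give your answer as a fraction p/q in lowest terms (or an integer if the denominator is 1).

Let a_i = P(absorbed in 1 | start in state i).
Boundary conditions: a_1 = 1, a_6 = 0.
For each transient state i, a_i = sum_j P(i->j) * a_j:
  a_2 = 4/15*a_1 + 2/15*a_2 + 1/3*a_3 + 1/15*a_4 + 2/15*a_5 + 1/15*a_6
  a_3 = 2/15*a_1 + 1/15*a_2 + 0*a_3 + 8/15*a_4 + 4/15*a_5 + 0*a_6
  a_4 = 1/3*a_1 + 1/15*a_2 + 0*a_3 + 1/5*a_4 + 2/5*a_5 + 0*a_6
  a_5 = 1/15*a_1 + 3/5*a_2 + 0*a_3 + 1/5*a_4 + 1/15*a_5 + 1/15*a_6

Substituting a_1 = 1 and a_6 = 0, rearrange to (I - Q) a = r where r[i] = P(i -> 1):
  [13/15, -1/3, -1/15, -2/15] . (a_2, a_3, a_4, a_5) = 4/15
  [-1/15, 1, -8/15, -4/15] . (a_2, a_3, a_4, a_5) = 2/15
  [-1/15, 0, 4/5, -2/5] . (a_2, a_3, a_4, a_5) = 1/3
  [-3/5, 0, -1/5, 14/15] . (a_2, a_3, a_4, a_5) = 1/15

Solving yields:
  a_2 = 1603/1921
  a_3 = 8391/9605
  a_4 = 100/113
  a_5 = 1532/1921

Starting state is 2, so the absorption probability is a_2 = 1603/1921.

Answer: 1603/1921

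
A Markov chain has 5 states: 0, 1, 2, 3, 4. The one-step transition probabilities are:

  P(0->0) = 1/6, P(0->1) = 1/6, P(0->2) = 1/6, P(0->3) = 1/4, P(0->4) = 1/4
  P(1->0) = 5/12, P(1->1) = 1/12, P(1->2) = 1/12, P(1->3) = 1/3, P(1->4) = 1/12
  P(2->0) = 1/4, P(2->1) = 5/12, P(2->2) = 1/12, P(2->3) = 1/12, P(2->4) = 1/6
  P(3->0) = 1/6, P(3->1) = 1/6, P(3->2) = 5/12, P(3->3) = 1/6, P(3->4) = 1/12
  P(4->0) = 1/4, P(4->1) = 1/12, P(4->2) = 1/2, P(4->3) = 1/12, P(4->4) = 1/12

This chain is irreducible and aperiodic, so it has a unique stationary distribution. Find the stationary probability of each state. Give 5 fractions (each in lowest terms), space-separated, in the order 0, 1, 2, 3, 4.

Answer: 3928/15951 3112/15951 3613/15951 3013/15951 2285/15951

Derivation:
The stationary distribution satisfies pi = pi * P, i.e.:
  pi_0 = 1/6*pi_0 + 5/12*pi_1 + 1/4*pi_2 + 1/6*pi_3 + 1/4*pi_4
  pi_1 = 1/6*pi_0 + 1/12*pi_1 + 5/12*pi_2 + 1/6*pi_3 + 1/12*pi_4
  pi_2 = 1/6*pi_0 + 1/12*pi_1 + 1/12*pi_2 + 5/12*pi_3 + 1/2*pi_4
  pi_3 = 1/4*pi_0 + 1/3*pi_1 + 1/12*pi_2 + 1/6*pi_3 + 1/12*pi_4
  pi_4 = 1/4*pi_0 + 1/12*pi_1 + 1/6*pi_2 + 1/12*pi_3 + 1/12*pi_4
with normalization: pi_0 + pi_1 + pi_2 + pi_3 + pi_4 = 1.

Using the first 4 balance equations plus normalization, the linear system A*pi = b is:
  [-5/6, 5/12, 1/4, 1/6, 1/4] . pi = 0
  [1/6, -11/12, 5/12, 1/6, 1/12] . pi = 0
  [1/6, 1/12, -11/12, 5/12, 1/2] . pi = 0
  [1/4, 1/3, 1/12, -5/6, 1/12] . pi = 0
  [1, 1, 1, 1, 1] . pi = 1

Solving yields:
  pi_0 = 3928/15951
  pi_1 = 3112/15951
  pi_2 = 3613/15951
  pi_3 = 3013/15951
  pi_4 = 2285/15951

Verification (pi * P):
  3928/15951*1/6 + 3112/15951*5/12 + 3613/15951*1/4 + 3013/15951*1/6 + 2285/15951*1/4 = 3928/15951 = pi_0  (ok)
  3928/15951*1/6 + 3112/15951*1/12 + 3613/15951*5/12 + 3013/15951*1/6 + 2285/15951*1/12 = 3112/15951 = pi_1  (ok)
  3928/15951*1/6 + 3112/15951*1/12 + 3613/15951*1/12 + 3013/15951*5/12 + 2285/15951*1/2 = 3613/15951 = pi_2  (ok)
  3928/15951*1/4 + 3112/15951*1/3 + 3613/15951*1/12 + 3013/15951*1/6 + 2285/15951*1/12 = 3013/15951 = pi_3  (ok)
  3928/15951*1/4 + 3112/15951*1/12 + 3613/15951*1/6 + 3013/15951*1/12 + 2285/15951*1/12 = 2285/15951 = pi_4  (ok)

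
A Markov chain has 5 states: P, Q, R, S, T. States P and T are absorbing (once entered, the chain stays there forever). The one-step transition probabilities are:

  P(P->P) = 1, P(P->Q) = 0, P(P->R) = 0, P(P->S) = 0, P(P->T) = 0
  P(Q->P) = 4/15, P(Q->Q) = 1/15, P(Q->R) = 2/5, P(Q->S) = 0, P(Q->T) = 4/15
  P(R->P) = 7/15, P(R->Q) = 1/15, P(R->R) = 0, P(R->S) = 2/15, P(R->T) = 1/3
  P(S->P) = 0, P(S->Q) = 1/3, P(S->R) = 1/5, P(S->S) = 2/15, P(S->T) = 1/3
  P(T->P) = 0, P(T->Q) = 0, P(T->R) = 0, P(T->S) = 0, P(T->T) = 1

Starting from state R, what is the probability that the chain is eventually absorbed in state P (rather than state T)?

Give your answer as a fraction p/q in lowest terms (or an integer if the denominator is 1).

Let a_i = P(absorbed in P | start in state i).
Boundary conditions: a_P = 1, a_T = 0.
For each transient state i, a_i = sum_j P(i->j) * a_j:
  a_Q = 4/15*a_P + 1/15*a_Q + 2/5*a_R + 0*a_S + 4/15*a_T
  a_R = 7/15*a_P + 1/15*a_Q + 0*a_R + 2/15*a_S + 1/3*a_T
  a_S = 0*a_P + 1/3*a_Q + 1/5*a_R + 2/15*a_S + 1/3*a_T

Substituting a_P = 1 and a_T = 0, rearrange to (I - Q) a = r where r[i] = P(i -> P):
  [14/15, -2/5, 0] . (a_Q, a_R, a_S) = 4/15
  [-1/15, 1, -2/15] . (a_Q, a_R, a_S) = 7/15
  [-1/3, -1/5, 13/15] . (a_Q, a_R, a_S) = 0

Solving yields:
  a_Q = 217/418
  a_R = 683/1254
  a_S = 68/209

Starting state is R, so the absorption probability is a_R = 683/1254.

Answer: 683/1254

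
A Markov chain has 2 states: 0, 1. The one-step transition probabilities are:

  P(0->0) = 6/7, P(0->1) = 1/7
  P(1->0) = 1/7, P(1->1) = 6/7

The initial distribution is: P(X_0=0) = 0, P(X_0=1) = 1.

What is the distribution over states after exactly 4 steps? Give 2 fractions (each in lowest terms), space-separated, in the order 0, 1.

Answer: 888/2401 1513/2401

Derivation:
Propagating the distribution step by step (d_{t+1} = d_t * P):
d_0 = (0=0, 1=1)
  d_1[0] = 0*6/7 + 1*1/7 = 1/7
  d_1[1] = 0*1/7 + 1*6/7 = 6/7
d_1 = (0=1/7, 1=6/7)
  d_2[0] = 1/7*6/7 + 6/7*1/7 = 12/49
  d_2[1] = 1/7*1/7 + 6/7*6/7 = 37/49
d_2 = (0=12/49, 1=37/49)
  d_3[0] = 12/49*6/7 + 37/49*1/7 = 109/343
  d_3[1] = 12/49*1/7 + 37/49*6/7 = 234/343
d_3 = (0=109/343, 1=234/343)
  d_4[0] = 109/343*6/7 + 234/343*1/7 = 888/2401
  d_4[1] = 109/343*1/7 + 234/343*6/7 = 1513/2401
d_4 = (0=888/2401, 1=1513/2401)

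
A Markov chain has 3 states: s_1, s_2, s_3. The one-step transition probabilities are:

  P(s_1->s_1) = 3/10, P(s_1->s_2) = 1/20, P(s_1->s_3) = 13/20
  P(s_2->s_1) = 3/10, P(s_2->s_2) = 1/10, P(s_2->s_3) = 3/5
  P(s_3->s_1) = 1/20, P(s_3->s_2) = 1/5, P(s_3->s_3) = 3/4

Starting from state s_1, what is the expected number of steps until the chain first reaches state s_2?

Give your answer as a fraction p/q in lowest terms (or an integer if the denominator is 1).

Answer: 120/19

Derivation:
Let h_i = expected steps to first reach s_2 from state i.
Boundary: h_s_2 = 0.
First-step equations for the other states:
  h_s_1 = 1 + 3/10*h_s_1 + 1/20*h_s_2 + 13/20*h_s_3
  h_s_3 = 1 + 1/20*h_s_1 + 1/5*h_s_2 + 3/4*h_s_3

Substituting h_s_2 = 0 and rearranging gives the linear system (I - Q) h = 1:
  [7/10, -13/20] . (h_s_1, h_s_3) = 1
  [-1/20, 1/4] . (h_s_1, h_s_3) = 1

Solving yields:
  h_s_1 = 120/19
  h_s_3 = 100/19

Starting state is s_1, so the expected hitting time is h_s_1 = 120/19.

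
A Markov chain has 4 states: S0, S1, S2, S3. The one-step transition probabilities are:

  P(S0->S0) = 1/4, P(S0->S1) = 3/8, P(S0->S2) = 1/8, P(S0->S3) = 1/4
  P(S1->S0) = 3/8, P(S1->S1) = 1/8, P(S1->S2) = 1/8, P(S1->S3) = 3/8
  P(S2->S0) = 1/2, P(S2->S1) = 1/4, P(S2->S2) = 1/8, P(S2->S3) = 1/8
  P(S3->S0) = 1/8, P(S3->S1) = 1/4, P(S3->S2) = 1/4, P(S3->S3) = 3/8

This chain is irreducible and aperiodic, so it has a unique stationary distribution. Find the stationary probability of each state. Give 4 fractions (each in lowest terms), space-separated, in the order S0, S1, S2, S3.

Answer: 55/193 49/193 94/579 173/579

Derivation:
The stationary distribution satisfies pi = pi * P, i.e.:
  pi_S0 = 1/4*pi_S0 + 3/8*pi_S1 + 1/2*pi_S2 + 1/8*pi_S3
  pi_S1 = 3/8*pi_S0 + 1/8*pi_S1 + 1/4*pi_S2 + 1/4*pi_S3
  pi_S2 = 1/8*pi_S0 + 1/8*pi_S1 + 1/8*pi_S2 + 1/4*pi_S3
  pi_S3 = 1/4*pi_S0 + 3/8*pi_S1 + 1/8*pi_S2 + 3/8*pi_S3
with normalization: pi_S0 + pi_S1 + pi_S2 + pi_S3 = 1.

Using the first 3 balance equations plus normalization, the linear system A*pi = b is:
  [-3/4, 3/8, 1/2, 1/8] . pi = 0
  [3/8, -7/8, 1/4, 1/4] . pi = 0
  [1/8, 1/8, -7/8, 1/4] . pi = 0
  [1, 1, 1, 1] . pi = 1

Solving yields:
  pi_S0 = 55/193
  pi_S1 = 49/193
  pi_S2 = 94/579
  pi_S3 = 173/579

Verification (pi * P):
  55/193*1/4 + 49/193*3/8 + 94/579*1/2 + 173/579*1/8 = 55/193 = pi_S0  (ok)
  55/193*3/8 + 49/193*1/8 + 94/579*1/4 + 173/579*1/4 = 49/193 = pi_S1  (ok)
  55/193*1/8 + 49/193*1/8 + 94/579*1/8 + 173/579*1/4 = 94/579 = pi_S2  (ok)
  55/193*1/4 + 49/193*3/8 + 94/579*1/8 + 173/579*3/8 = 173/579 = pi_S3  (ok)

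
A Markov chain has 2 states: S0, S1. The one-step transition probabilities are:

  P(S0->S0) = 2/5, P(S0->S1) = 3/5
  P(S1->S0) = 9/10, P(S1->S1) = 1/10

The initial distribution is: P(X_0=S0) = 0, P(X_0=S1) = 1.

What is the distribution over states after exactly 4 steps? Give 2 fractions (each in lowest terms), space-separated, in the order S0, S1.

Propagating the distribution step by step (d_{t+1} = d_t * P):
d_0 = (S0=0, S1=1)
  d_1[S0] = 0*2/5 + 1*9/10 = 9/10
  d_1[S1] = 0*3/5 + 1*1/10 = 1/10
d_1 = (S0=9/10, S1=1/10)
  d_2[S0] = 9/10*2/5 + 1/10*9/10 = 9/20
  d_2[S1] = 9/10*3/5 + 1/10*1/10 = 11/20
d_2 = (S0=9/20, S1=11/20)
  d_3[S0] = 9/20*2/5 + 11/20*9/10 = 27/40
  d_3[S1] = 9/20*3/5 + 11/20*1/10 = 13/40
d_3 = (S0=27/40, S1=13/40)
  d_4[S0] = 27/40*2/5 + 13/40*9/10 = 9/16
  d_4[S1] = 27/40*3/5 + 13/40*1/10 = 7/16
d_4 = (S0=9/16, S1=7/16)

Answer: 9/16 7/16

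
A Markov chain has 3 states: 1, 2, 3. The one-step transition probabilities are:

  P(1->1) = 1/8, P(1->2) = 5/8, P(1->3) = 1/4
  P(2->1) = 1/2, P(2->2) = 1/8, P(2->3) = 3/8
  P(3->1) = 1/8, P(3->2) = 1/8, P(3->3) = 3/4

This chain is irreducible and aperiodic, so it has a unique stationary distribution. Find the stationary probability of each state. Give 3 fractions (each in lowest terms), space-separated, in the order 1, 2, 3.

The stationary distribution satisfies pi = pi * P, i.e.:
  pi_1 = 1/8*pi_1 + 1/2*pi_2 + 1/8*pi_3
  pi_2 = 5/8*pi_1 + 1/8*pi_2 + 1/8*pi_3
  pi_3 = 1/4*pi_1 + 3/8*pi_2 + 3/4*pi_3
with normalization: pi_1 + pi_2 + pi_3 = 1.

Using the first 2 balance equations plus normalization, the linear system A*pi = b is:
  [-7/8, 1/2, 1/8] . pi = 0
  [5/8, -7/8, 1/8] . pi = 0
  [1, 1, 1] . pi = 1

Solving yields:
  pi_1 = 11/52
  pi_2 = 3/13
  pi_3 = 29/52

Verification (pi * P):
  11/52*1/8 + 3/13*1/2 + 29/52*1/8 = 11/52 = pi_1  (ok)
  11/52*5/8 + 3/13*1/8 + 29/52*1/8 = 3/13 = pi_2  (ok)
  11/52*1/4 + 3/13*3/8 + 29/52*3/4 = 29/52 = pi_3  (ok)

Answer: 11/52 3/13 29/52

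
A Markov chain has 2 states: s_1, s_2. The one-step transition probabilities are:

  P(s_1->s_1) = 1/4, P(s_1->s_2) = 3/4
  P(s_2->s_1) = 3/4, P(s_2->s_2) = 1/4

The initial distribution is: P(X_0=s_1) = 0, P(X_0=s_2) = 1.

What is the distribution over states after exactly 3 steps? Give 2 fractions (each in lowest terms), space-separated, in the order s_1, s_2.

Answer: 9/16 7/16

Derivation:
Propagating the distribution step by step (d_{t+1} = d_t * P):
d_0 = (s_1=0, s_2=1)
  d_1[s_1] = 0*1/4 + 1*3/4 = 3/4
  d_1[s_2] = 0*3/4 + 1*1/4 = 1/4
d_1 = (s_1=3/4, s_2=1/4)
  d_2[s_1] = 3/4*1/4 + 1/4*3/4 = 3/8
  d_2[s_2] = 3/4*3/4 + 1/4*1/4 = 5/8
d_2 = (s_1=3/8, s_2=5/8)
  d_3[s_1] = 3/8*1/4 + 5/8*3/4 = 9/16
  d_3[s_2] = 3/8*3/4 + 5/8*1/4 = 7/16
d_3 = (s_1=9/16, s_2=7/16)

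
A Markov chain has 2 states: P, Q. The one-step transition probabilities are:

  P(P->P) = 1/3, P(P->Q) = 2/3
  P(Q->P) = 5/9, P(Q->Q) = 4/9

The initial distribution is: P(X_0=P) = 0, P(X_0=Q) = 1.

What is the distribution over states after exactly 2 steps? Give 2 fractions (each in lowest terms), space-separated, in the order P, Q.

Answer: 35/81 46/81

Derivation:
Propagating the distribution step by step (d_{t+1} = d_t * P):
d_0 = (P=0, Q=1)
  d_1[P] = 0*1/3 + 1*5/9 = 5/9
  d_1[Q] = 0*2/3 + 1*4/9 = 4/9
d_1 = (P=5/9, Q=4/9)
  d_2[P] = 5/9*1/3 + 4/9*5/9 = 35/81
  d_2[Q] = 5/9*2/3 + 4/9*4/9 = 46/81
d_2 = (P=35/81, Q=46/81)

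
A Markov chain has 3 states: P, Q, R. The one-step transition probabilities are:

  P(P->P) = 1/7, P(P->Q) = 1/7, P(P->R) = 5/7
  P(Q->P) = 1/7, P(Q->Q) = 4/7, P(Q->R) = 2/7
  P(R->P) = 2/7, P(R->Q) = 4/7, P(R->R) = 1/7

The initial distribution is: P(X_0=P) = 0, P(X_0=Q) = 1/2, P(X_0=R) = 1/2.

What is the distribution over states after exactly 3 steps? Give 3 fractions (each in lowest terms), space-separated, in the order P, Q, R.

Answer: 66/343 341/686 213/686

Derivation:
Propagating the distribution step by step (d_{t+1} = d_t * P):
d_0 = (P=0, Q=1/2, R=1/2)
  d_1[P] = 0*1/7 + 1/2*1/7 + 1/2*2/7 = 3/14
  d_1[Q] = 0*1/7 + 1/2*4/7 + 1/2*4/7 = 4/7
  d_1[R] = 0*5/7 + 1/2*2/7 + 1/2*1/7 = 3/14
d_1 = (P=3/14, Q=4/7, R=3/14)
  d_2[P] = 3/14*1/7 + 4/7*1/7 + 3/14*2/7 = 17/98
  d_2[Q] = 3/14*1/7 + 4/7*4/7 + 3/14*4/7 = 47/98
  d_2[R] = 3/14*5/7 + 4/7*2/7 + 3/14*1/7 = 17/49
d_2 = (P=17/98, Q=47/98, R=17/49)
  d_3[P] = 17/98*1/7 + 47/98*1/7 + 17/49*2/7 = 66/343
  d_3[Q] = 17/98*1/7 + 47/98*4/7 + 17/49*4/7 = 341/686
  d_3[R] = 17/98*5/7 + 47/98*2/7 + 17/49*1/7 = 213/686
d_3 = (P=66/343, Q=341/686, R=213/686)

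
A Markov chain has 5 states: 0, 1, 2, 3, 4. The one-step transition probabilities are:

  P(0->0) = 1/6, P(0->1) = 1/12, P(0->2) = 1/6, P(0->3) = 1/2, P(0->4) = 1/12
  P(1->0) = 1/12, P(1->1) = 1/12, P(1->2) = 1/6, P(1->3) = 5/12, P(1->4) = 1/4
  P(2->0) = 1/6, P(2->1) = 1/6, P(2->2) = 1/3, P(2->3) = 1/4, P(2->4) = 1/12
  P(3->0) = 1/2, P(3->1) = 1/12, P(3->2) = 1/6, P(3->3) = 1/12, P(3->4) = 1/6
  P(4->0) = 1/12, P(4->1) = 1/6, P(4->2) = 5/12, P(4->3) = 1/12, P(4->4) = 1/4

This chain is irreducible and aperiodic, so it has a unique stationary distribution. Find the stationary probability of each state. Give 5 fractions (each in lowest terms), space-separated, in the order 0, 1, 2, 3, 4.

The stationary distribution satisfies pi = pi * P, i.e.:
  pi_0 = 1/6*pi_0 + 1/12*pi_1 + 1/6*pi_2 + 1/2*pi_3 + 1/12*pi_4
  pi_1 = 1/12*pi_0 + 1/12*pi_1 + 1/6*pi_2 + 1/12*pi_3 + 1/6*pi_4
  pi_2 = 1/6*pi_0 + 1/6*pi_1 + 1/3*pi_2 + 1/6*pi_3 + 5/12*pi_4
  pi_3 = 1/2*pi_0 + 5/12*pi_1 + 1/4*pi_2 + 1/12*pi_3 + 1/12*pi_4
  pi_4 = 1/12*pi_0 + 1/4*pi_1 + 1/12*pi_2 + 1/6*pi_3 + 1/4*pi_4
with normalization: pi_0 + pi_1 + pi_2 + pi_3 + pi_4 = 1.

Using the first 4 balance equations plus normalization, the linear system A*pi = b is:
  [-5/6, 1/12, 1/6, 1/2, 1/12] . pi = 0
  [1/12, -11/12, 1/6, 1/12, 1/6] . pi = 0
  [1/6, 1/6, -2/3, 1/6, 5/12] . pi = 0
  [1/2, 5/12, 1/4, -11/12, 1/12] . pi = 0
  [1, 1, 1, 1, 1] . pi = 1

Solving yields:
  pi_0 = 4775/20679
  pi_1 = 2402/20679
  pi_2 = 1687/6893
  pi_3 = 5357/20679
  pi_4 = 1028/6893

Verification (pi * P):
  4775/20679*1/6 + 2402/20679*1/12 + 1687/6893*1/6 + 5357/20679*1/2 + 1028/6893*1/12 = 4775/20679 = pi_0  (ok)
  4775/20679*1/12 + 2402/20679*1/12 + 1687/6893*1/6 + 5357/20679*1/12 + 1028/6893*1/6 = 2402/20679 = pi_1  (ok)
  4775/20679*1/6 + 2402/20679*1/6 + 1687/6893*1/3 + 5357/20679*1/6 + 1028/6893*5/12 = 1687/6893 = pi_2  (ok)
  4775/20679*1/2 + 2402/20679*5/12 + 1687/6893*1/4 + 5357/20679*1/12 + 1028/6893*1/12 = 5357/20679 = pi_3  (ok)
  4775/20679*1/12 + 2402/20679*1/4 + 1687/6893*1/12 + 5357/20679*1/6 + 1028/6893*1/4 = 1028/6893 = pi_4  (ok)

Answer: 4775/20679 2402/20679 1687/6893 5357/20679 1028/6893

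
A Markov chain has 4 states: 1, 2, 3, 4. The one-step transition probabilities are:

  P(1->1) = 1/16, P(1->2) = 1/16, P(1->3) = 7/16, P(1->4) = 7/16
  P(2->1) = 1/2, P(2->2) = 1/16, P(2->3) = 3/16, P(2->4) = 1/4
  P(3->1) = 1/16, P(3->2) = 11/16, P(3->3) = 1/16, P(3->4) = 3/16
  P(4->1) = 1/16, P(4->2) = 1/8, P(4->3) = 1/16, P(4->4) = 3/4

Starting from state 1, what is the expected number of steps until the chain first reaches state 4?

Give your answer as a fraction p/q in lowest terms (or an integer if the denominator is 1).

Let h_i = expected steps to first reach 4 from state i.
Boundary: h_4 = 0.
First-step equations for the other states:
  h_1 = 1 + 1/16*h_1 + 1/16*h_2 + 7/16*h_3 + 7/16*h_4
  h_2 = 1 + 1/2*h_1 + 1/16*h_2 + 3/16*h_3 + 1/4*h_4
  h_3 = 1 + 1/16*h_1 + 11/16*h_2 + 1/16*h_3 + 3/16*h_4

Substituting h_4 = 0 and rearranging gives the linear system (I - Q) h = 1:
  [15/16, -1/16, -7/16] . (h_1, h_2, h_3) = 1
  [-1/2, 15/16, -3/16] . (h_1, h_2, h_3) = 1
  [-1/16, -11/16, 15/16] . (h_1, h_2, h_3) = 1

Solving yields:
  h_1 = 1568/509
  h_2 = 1768/509
  h_3 = 1944/509

Starting state is 1, so the expected hitting time is h_1 = 1568/509.

Answer: 1568/509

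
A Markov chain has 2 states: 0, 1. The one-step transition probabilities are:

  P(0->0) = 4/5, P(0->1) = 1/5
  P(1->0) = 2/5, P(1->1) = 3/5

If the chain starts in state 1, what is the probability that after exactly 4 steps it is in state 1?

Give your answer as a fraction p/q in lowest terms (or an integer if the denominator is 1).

Computing P^4 by repeated multiplication:
P^1 =
  0: [4/5, 1/5]
  1: [2/5, 3/5]
P^2 =
  0: [18/25, 7/25]
  1: [14/25, 11/25]
P^3 =
  0: [86/125, 39/125]
  1: [78/125, 47/125]
P^4 =
  0: [422/625, 203/625]
  1: [406/625, 219/625]

(P^4)[1 -> 1] = 219/625

Answer: 219/625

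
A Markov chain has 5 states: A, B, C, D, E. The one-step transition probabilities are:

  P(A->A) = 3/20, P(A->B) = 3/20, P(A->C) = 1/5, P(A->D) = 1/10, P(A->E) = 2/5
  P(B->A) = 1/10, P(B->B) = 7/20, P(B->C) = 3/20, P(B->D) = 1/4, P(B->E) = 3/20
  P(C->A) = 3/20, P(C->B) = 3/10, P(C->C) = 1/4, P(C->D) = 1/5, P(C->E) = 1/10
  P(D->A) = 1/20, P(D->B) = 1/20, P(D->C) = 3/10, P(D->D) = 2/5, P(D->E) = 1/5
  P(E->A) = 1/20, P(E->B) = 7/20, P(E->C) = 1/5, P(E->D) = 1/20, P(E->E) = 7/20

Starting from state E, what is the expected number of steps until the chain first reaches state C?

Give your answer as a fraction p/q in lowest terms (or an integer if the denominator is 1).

Let h_i = expected steps to first reach C from state i.
Boundary: h_C = 0.
First-step equations for the other states:
  h_A = 1 + 3/20*h_A + 3/20*h_B + 1/5*h_C + 1/10*h_D + 2/5*h_E
  h_B = 1 + 1/10*h_A + 7/20*h_B + 3/20*h_C + 1/4*h_D + 3/20*h_E
  h_D = 1 + 1/20*h_A + 1/20*h_B + 3/10*h_C + 2/5*h_D + 1/5*h_E
  h_E = 1 + 1/20*h_A + 7/20*h_B + 1/5*h_C + 1/20*h_D + 7/20*h_E

Substituting h_C = 0 and rearranging gives the linear system (I - Q) h = 1:
  [17/20, -3/20, -1/10, -2/5] . (h_A, h_B, h_D, h_E) = 1
  [-1/10, 13/20, -1/4, -3/20] . (h_A, h_B, h_D, h_E) = 1
  [-1/20, -1/20, 3/5, -1/5] . (h_A, h_B, h_D, h_E) = 1
  [-1/20, -7/20, -1/20, 13/20] . (h_A, h_B, h_D, h_E) = 1

Solving yields:
  h_A = 4640/953
  h_B = 4780/953
  h_D = 3940/953
  h_E = 4700/953

Starting state is E, so the expected hitting time is h_E = 4700/953.

Answer: 4700/953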